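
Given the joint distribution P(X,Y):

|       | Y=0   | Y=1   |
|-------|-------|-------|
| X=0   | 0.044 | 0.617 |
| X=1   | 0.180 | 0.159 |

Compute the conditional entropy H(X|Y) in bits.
0.7278 bits

H(X|Y) = H(X,Y) - H(Y)

H(X,Y) = -Σ_{x,y} P(x,y) log₂ P(x,y). Per-cell terms -P(x,y)·log₂P(x,y):
  X=0: 0.1983, 0.4298
  X=1: 0.4453, 0.4218
Sum of the 4 terms: H(X,Y) = 1.4952 bits

Marginal of Y (column sums):
  P(Y=0) = 0.044 + 0.180 = 0.224
  P(Y=1) = 0.617 + 0.159 = 0.776
H(Y) = -[0.224·log₂(0.224) + 0.776·log₂(0.776)]
  = 0.4835 + 0.2839 = 0.7674 bits

H(X|Y) = H(X,Y) - H(Y) = 1.4952 - 0.7674 = 0.7278 bits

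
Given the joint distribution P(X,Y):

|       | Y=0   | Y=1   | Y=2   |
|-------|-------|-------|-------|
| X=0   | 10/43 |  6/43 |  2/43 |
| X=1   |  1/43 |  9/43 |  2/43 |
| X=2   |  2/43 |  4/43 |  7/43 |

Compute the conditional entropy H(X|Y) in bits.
1.3014 bits

H(X|Y) = H(X,Y) - H(Y)

H(X,Y) = -Σ_{x,y} P(x,y) log₂ P(x,y). Per-cell terms -P(x,y)·log₂P(x,y):
  X=0: 0.489381, 0.396461, 0.205873
  X=1: 0.126192, 0.472257, 0.205873
  X=2: 0.205873, 0.318722, 0.426334
Sum of the 9 terms: H(X,Y) = 2.846966 bits

Marginal of Y (column sums):
  P(Y=0) = 10/43 + 1/43 + 2/43 = 13/43
  P(Y=1) = 6/43 + 9/43 + 4/43 = 19/43
  P(Y=2) = 2/43 + 2/43 + 7/43 = 11/43
H(Y) = -[(13/43)·log₂(13/43) + (19/43)·log₂(19/43) + (11/43)·log₂(11/43)]
  = 0.521761 + 0.520661 + 0.503143 = 1.545565 bits

H(X|Y) = H(X,Y) - H(Y) = 2.846966 - 1.545565 = 1.3014 bits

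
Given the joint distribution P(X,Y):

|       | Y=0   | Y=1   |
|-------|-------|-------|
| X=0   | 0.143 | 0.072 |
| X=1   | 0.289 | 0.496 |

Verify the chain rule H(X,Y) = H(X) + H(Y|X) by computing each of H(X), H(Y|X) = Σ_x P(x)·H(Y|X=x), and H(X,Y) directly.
H(X) = 0.7509 bits, H(Y|X) = 0.9429 bits, H(X,Y) = 1.6939 bits

Marginal of X (row sums):
  P(X=0) = 0.143 + 0.072 = 0.215
  P(X=1) = 0.289 + 0.496 = 0.785
H(X) = -[0.215·log₂(0.215) + 0.785·log₂(0.785)]
  = 0.47678 + 0.27415 = 0.7509 bits

H(Y|X) = Σ_x P(x)·H(Y|X=x):
  X=0: P(X=0) = 0.215, P(Y|X=0) = (143/215, 72/215) → H(Y|X=0) = 0.91984
  X=1: P(X=1) = 0.785, P(Y|X=1) = (289/785, 496/785) → H(Y|X=1) = 0.94924
H(Y|X) = 0.215·0.91984 + 0.785·0.94924 = 0.9429 bits

H(X,Y) = -Σ_{x,y} P(x,y) log₂ P(x,y). Per-cell terms -P(x,y)·log₂P(x,y):
  X=0: 0.40125, 0.27330
  X=1: 0.51756, 0.50175
Sum of the 4 terms: H(X,Y) = 1.6939 bits

Chain rule check:
  H(X) + H(Y|X) = 0.7509 + 0.9429 = 1.6938 bits
  H(X,Y) = 1.6939 bits
✓ Chain rule verified (Δ = 0.0001 is 4-dp rounding noise: each of the three values was rounded independently).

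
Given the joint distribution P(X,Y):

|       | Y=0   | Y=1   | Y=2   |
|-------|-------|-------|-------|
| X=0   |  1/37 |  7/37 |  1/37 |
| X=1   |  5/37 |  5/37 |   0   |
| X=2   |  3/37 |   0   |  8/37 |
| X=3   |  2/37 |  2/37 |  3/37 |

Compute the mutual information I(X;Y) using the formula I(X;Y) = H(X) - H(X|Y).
0.5216 bits

I(X;Y) = H(X) - H(X|Y)

Marginal of X (row sums):
  P(X=0) = 1/37 + 7/37 + 1/37 = 9/37
  P(X=1) = 5/37 + 5/37 + 0 = 10/37
  P(X=2) = 3/37 + 0 + 8/37 = 11/37
  P(X=3) = 2/37 + 2/37 + 3/37 = 7/37
H(X) = -[(9/37)·log₂(9/37) + (10/37)·log₂(10/37) + (11/37)·log₂(11/37) + (7/37)·log₂(7/37)]
  = 0.49610 + 0.51014 + 0.52028 + 0.45445 = 1.98097 bits

Marginal of Y (column sums):
  P(Y=0) = 1/37 + 5/37 + 3/37 + 2/37 = 11/37
  P(Y=1) = 7/37 + 5/37 + 0 + 2/37 = 14/37
  P(Y=2) = 1/37 + 0 + 8/37 + 3/37 = 12/37
H(X|Y) = Σ_y P(y)·H(X|Y=y):
  Y=0: P(Y=0) = 11/37, P(X|Y=0) = (1/11, 5/11, 3/11, 2/11) → H(X|Y=0) = 1.78993
  Y=1: P(Y=1) = 14/37, P(X|Y=1) = (1/2, 5/14, 0, 1/7) → H(X|Y=1) = 1.43156
  Y=2: P(Y=2) = 12/37, P(X|Y=2) = (1/12, 0, 2/3, 1/4) → H(X|Y=2) = 1.18872
H(X|Y) = (11/37)·1.78993 + (14/37)·1.43156 + (12/37)·1.18872 = 1.45934 bits

I(X;Y) = H(X) - H(X|Y) = 1.98097 - 1.45934 = 0.5216 bits

Cross-check via I(X;Y) = H(X) + H(Y) - H(X,Y): computing H(Y) from the column sums and H(X,Y) from the 12 cells in the same way gives H(Y) = 1.57766 bits and H(X,Y) = 3.03701 bits, so
I(X;Y) = 1.98097 + 1.57766 - 3.03701 = 0.5216 bits ✓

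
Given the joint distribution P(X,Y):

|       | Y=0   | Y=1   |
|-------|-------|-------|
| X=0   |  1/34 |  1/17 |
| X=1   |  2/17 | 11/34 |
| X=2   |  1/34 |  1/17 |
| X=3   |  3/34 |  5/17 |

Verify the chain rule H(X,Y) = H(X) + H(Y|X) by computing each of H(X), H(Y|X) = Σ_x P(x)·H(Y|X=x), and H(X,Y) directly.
H(X) = 1.6693 bits, H(Y|X) = 0.8291 bits, H(X,Y) = 2.4984 bits

Marginal of X (row sums):
  P(X=0) = 1/34 + 1/17 = 3/34
  P(X=1) = 2/17 + 11/34 = 15/34
  P(X=2) = 1/34 + 1/17 = 3/34
  P(X=3) = 3/34 + 5/17 = 13/34
H(X) = -[(3/34)·log₂(3/34) + (15/34)·log₂(15/34) + (3/34)·log₂(3/34) + (13/34)·log₂(13/34)]
  = 0.309044 + 0.520841 + 0.309044 + 0.530332 = 1.6693 bits

H(Y|X) = Σ_x P(x)·H(Y|X=x):
  X=0: P(X=0) = 3/34, P(Y|X=0) = (1/3, 2/3) → H(Y|X=0) = 0.918296
  X=1: P(X=1) = 15/34, P(Y|X=1) = (4/15, 11/15) → H(Y|X=1) = 0.836641
  X=2: P(X=2) = 3/34, P(Y|X=2) = (1/3, 2/3) → H(Y|X=2) = 0.918296
  X=3: P(X=3) = 13/34, P(Y|X=3) = (3/13, 10/13) → H(Y|X=3) = 0.779350
H(Y|X) = (3/34)·0.918296 + (15/34)·0.836641 + (3/34)·0.918296 + (13/34)·0.779350 = 0.8291 bits

H(X,Y) = -Σ_{x,y} P(x,y) log₂ P(x,y). Per-cell terms -P(x,y)·log₂P(x,y):
  X=0: 0.149631, 0.240439
  X=1: 0.363231, 0.526716
  X=2: 0.149631, 0.240439
  X=3: 0.309044, 0.519275
Sum of the 8 terms: H(X,Y) = 2.4984 bits

Chain rule check:
  H(X) + H(Y|X) = 1.6693 + 0.8291 = 2.4984 bits
  H(X,Y) = 2.4984 bits
✓ Chain rule verified.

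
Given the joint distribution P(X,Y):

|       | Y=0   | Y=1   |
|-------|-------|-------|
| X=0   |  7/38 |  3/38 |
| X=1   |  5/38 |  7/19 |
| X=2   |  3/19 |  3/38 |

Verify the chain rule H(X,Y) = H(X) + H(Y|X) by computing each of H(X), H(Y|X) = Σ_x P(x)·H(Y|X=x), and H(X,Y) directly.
H(X) = 1.4990 bits, H(Y|X) = 0.8651 bits, H(X,Y) = 2.3641 bits

Marginal of X (row sums):
  P(X=0) = 7/38 + 3/38 = 5/19
  P(X=1) = 5/38 + 7/19 = 1/2
  P(X=2) = 3/19 + 3/38 = 9/38
H(X) = -[(5/19)·log₂(5/19) + (1/2)·log₂(1/2) + (9/38)·log₂(9/38)]
  = 0.506842 + 0.500000 + 0.492158 = 1.4990 bits

H(Y|X) = Σ_x P(x)·H(Y|X=x):
  X=0: P(X=0) = 5/19, P(Y|X=0) = (7/10, 3/10) → H(Y|X=0) = 0.881291
  X=1: P(X=1) = 1/2, P(Y|X=1) = (5/19, 14/19) → H(Y|X=1) = 0.831474
  X=2: P(X=2) = 9/38, P(Y|X=2) = (2/3, 1/3) → H(Y|X=2) = 0.918296
H(Y|X) = (5/19)·0.881291 + (1/2)·0.831474 + (9/38)·0.918296 = 0.8651 bits

H(X,Y) = -Σ_{x,y} P(x,y) log₂ P(x,y). Per-cell terms -P(x,y)·log₂P(x,y):
  X=0: 0.449579, 0.289181
  X=1: 0.385000, 0.530737
  X=2: 0.420468, 0.289181
Sum of the 6 terms: H(X,Y) = 2.3641 bits

Chain rule check:
  H(X) + H(Y|X) = 1.4990 + 0.8651 = 2.3641 bits
  H(X,Y) = 2.3641 bits
✓ Chain rule verified.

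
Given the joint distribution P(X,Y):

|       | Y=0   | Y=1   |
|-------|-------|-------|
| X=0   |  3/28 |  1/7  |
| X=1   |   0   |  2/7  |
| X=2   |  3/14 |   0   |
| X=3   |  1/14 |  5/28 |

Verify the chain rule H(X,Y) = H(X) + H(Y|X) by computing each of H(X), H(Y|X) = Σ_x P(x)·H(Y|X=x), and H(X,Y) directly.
H(X) = 1.9926 bits, H(Y|X) = 0.4621 bits, H(X,Y) = 2.4547 bits

Marginal of X (row sums):
  P(X=0) = 3/28 + 1/7 = 1/4
  P(X=1) = 0 + 2/7 = 2/7
  P(X=2) = 3/14 + 0 = 3/14
  P(X=3) = 1/14 + 5/28 = 1/4
H(X) = -[(1/4)·log₂(1/4) + (2/7)·log₂(2/7) + (3/14)·log₂(3/14) + (1/4)·log₂(1/4)]
  = 0.50000 + 0.51639 + 0.47623 + 0.50000 = 1.9926 bits

H(Y|X) = Σ_x P(x)·H(Y|X=x):
  X=0: P(X=0) = 1/4, P(Y|X=0) = (3/7, 4/7) → H(Y|X=0) = 0.98523
  X=1: P(X=1) = 2/7, P(Y|X=1) = (0, 1) → H(Y|X=1) = 0.00000
  X=2: P(X=2) = 3/14, P(Y|X=2) = (1, 0) → H(Y|X=2) = 0.00000
  X=3: P(X=3) = 1/4, P(Y|X=3) = (2/7, 5/7) → H(Y|X=3) = 0.86312
H(Y|X) = (1/4)·0.98523 + (2/7)·0.00000 + (3/14)·0.00000 + (1/4)·0.86312 = 0.4621 bits

H(X,Y) = -Σ_{x,y} P(x,y) log₂ P(x,y). Per-cell terms -P(x,y)·log₂P(x,y):
  X=0: 0.34526, 0.40105
  X=1: 0.00000, 0.51639
  X=2: 0.47623, 0.00000
  X=3: 0.27195, 0.44383
  (cells with P = 0 contribute 0)
Sum of the 8 terms: H(X,Y) = 2.4547 bits

Chain rule check:
  H(X) + H(Y|X) = 1.9926 + 0.4621 = 2.4547 bits
  H(X,Y) = 2.4547 bits
✓ Chain rule verified.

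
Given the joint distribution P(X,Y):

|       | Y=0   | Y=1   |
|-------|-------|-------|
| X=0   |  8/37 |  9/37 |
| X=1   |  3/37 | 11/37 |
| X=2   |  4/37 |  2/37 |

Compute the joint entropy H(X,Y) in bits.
2.3625 bits

H(X,Y) = -Σ_{x,y} P(x,y) log₂ P(x,y). Per-cell terms -P(x,y)·log₂P(x,y):
  X=0: 0.4777, 0.4961
  X=1: 0.2939, 0.5203
  X=2: 0.3470, 0.2275
Sum of the 6 terms: H(X,Y) = 2.3625 bits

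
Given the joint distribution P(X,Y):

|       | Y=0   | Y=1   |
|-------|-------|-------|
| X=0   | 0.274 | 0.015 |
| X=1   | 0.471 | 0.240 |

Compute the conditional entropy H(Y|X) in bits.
0.7410 bits

H(Y|X) = H(X,Y) - H(X)

H(X,Y) = -Σ_{x,y} P(x,y) log₂ P(x,y). Per-cell terms -P(x,y)·log₂P(x,y):
  X=0: 0.51176, 0.09088
  X=1: 0.51160, 0.49413
Sum of the 4 terms: H(X,Y) = 1.6084 bits

Marginal of X (row sums):
  P(X=0) = 0.274 + 0.015 = 0.289
  P(X=1) = 0.471 + 0.240 = 0.711
H(X) = -[0.289·log₂(0.289) + 0.711·log₂(0.711)]
  = 0.51756 + 0.34987 = 0.8674 bits

H(Y|X) = H(X,Y) - H(X) = 1.6084 - 0.8674 = 0.7410 bits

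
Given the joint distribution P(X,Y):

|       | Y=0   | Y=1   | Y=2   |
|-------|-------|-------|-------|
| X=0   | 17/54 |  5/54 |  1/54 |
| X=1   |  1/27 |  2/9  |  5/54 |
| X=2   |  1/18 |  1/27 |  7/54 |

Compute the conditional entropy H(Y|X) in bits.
1.1785 bits

H(Y|X) = H(X,Y) - H(X)

H(X,Y) = -Σ_{x,y} P(x,y) log₂ P(x,y). Per-cell terms -P(x,y)·log₂P(x,y):
  X=0: 0.52493, 0.31787, 0.10657
  X=1: 0.17611, 0.48221, 0.31787
  X=2: 0.23166, 0.17611, 0.38209
Sum of the 9 terms: H(X,Y) = 2.7154 bits

Marginal of X (row sums):
  P(X=0) = 17/54 + 5/54 + 1/54 = 23/54
  P(X=1) = 1/27 + 2/9 + 5/54 = 19/54
  P(X=2) = 1/18 + 1/27 + 7/54 = 2/9
H(X) = -[(23/54)·log₂(23/54) + (19/54)·log₂(19/54) + (2/9)·log₂(2/9)]
  = 0.52445 + 0.53023 + 0.48221 = 1.5369 bits

H(Y|X) = H(X,Y) - H(X) = 2.7154 - 1.5369 = 1.1785 bits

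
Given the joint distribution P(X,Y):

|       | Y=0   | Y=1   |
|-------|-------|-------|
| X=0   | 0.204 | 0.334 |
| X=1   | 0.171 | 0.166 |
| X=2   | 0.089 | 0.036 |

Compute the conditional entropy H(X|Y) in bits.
1.3490 bits

H(X|Y) = H(X,Y) - H(Y)

H(X,Y) = -Σ_{x,y} P(x,y) log₂ P(x,y). Per-cell terms -P(x,y)·log₂P(x,y):
  X=0: 0.46785, 0.52841
  X=1: 0.43570, 0.43006
  X=2: 0.31061, 0.17265
Sum of the 6 terms: H(X,Y) = 2.3453 bits

Marginal of Y (column sums):
  P(Y=0) = 0.204 + 0.171 + 0.089 = 0.464
  P(Y=1) = 0.334 + 0.166 + 0.036 = 0.536
H(Y) = -[0.464·log₂(0.464) + 0.536·log₂(0.536)]
  = 0.51402 + 0.48224 = 0.9963 bits

H(X|Y) = H(X,Y) - H(Y) = 2.3453 - 0.9963 = 1.3490 bits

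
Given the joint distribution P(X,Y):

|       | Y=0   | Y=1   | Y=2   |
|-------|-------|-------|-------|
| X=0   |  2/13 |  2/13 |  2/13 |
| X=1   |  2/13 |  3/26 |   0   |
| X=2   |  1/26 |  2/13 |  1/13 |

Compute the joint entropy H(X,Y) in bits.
2.9022 bits

H(X,Y) = -Σ_{x,y} P(x,y) log₂ P(x,y). Per-cell terms -P(x,y)·log₂P(x,y):
  X=0: 0.41545, 0.41545, 0.41545
  X=1: 0.41545, 0.35948, 0.00000
  X=2: 0.18079, 0.41545, 0.28465
  (cells with P = 0 contribute 0)
Sum of the 9 terms: H(X,Y) = 2.9022 bits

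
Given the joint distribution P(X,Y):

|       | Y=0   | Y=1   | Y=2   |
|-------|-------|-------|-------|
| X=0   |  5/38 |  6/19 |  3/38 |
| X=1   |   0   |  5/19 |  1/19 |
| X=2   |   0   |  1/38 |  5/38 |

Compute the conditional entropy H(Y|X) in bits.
1.0199 bits

H(Y|X) = H(X,Y) - H(X)

H(X,Y) = -Σ_{x,y} P(x,y) log₂ P(x,y). Per-cell terms -P(x,y)·log₂P(x,y):
  X=0: 0.385000, 0.525147, 0.289181
  X=1: 0.000000, 0.506842, 0.223575
  X=2: 0.000000, 0.138103, 0.385000
  (cells with P = 0 contribute 0)
Sum of the 9 terms: H(X,Y) = 2.45285 bits

Marginal of X (row sums):
  P(X=0) = 5/38 + 6/19 + 3/38 = 10/19
  P(X=1) = 0 + 5/19 + 1/19 = 6/19
  P(X=2) = 0 + 1/38 + 5/38 = 3/19
H(X) = -[(10/19)·log₂(10/19) + (6/19)·log₂(6/19) + (3/19)·log₂(3/19)]
  = 0.487368 + 0.525147 + 0.420468 = 1.43298 bits

H(Y|X) = H(X,Y) - H(X) = 2.45285 - 1.43298 = 1.0199 bits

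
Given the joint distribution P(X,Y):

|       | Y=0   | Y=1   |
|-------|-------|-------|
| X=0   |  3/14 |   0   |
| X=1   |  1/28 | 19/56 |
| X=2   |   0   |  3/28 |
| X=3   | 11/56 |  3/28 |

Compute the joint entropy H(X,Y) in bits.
2.3287 bits

H(X,Y) = -Σ_{x,y} P(x,y) log₂ P(x,y). Per-cell terms -P(x,y)·log₂P(x,y):
  X=0: 0.47623, 0.00000
  X=1: 0.17169, 0.52909
  X=2: 0.00000, 0.34526
  X=3: 0.46120, 0.34526
  (cells with P = 0 contribute 0)
Sum of the 8 terms: H(X,Y) = 2.3287 bits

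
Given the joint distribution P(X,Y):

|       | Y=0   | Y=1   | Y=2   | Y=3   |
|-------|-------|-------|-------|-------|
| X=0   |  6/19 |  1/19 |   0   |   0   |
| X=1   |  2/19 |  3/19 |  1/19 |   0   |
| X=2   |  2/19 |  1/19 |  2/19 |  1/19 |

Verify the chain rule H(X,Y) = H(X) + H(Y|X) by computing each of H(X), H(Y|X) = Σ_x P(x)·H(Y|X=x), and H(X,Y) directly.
H(X) = 1.5810 bits, H(Y|X) = 1.2845 bits, H(X,Y) = 2.8656 bits

Marginal of X (row sums):
  P(X=0) = 6/19 + 1/19 + 0 + 0 = 7/19
  P(X=1) = 2/19 + 3/19 + 1/19 + 0 = 6/19
  P(X=2) = 2/19 + 1/19 + 2/19 + 1/19 = 6/19
H(X) = -[(7/19)·log₂(7/19) + (6/19)·log₂(6/19) + (6/19)·log₂(6/19)]
  = 0.53074 + 0.52515 + 0.52515 = 1.5810 bits

H(Y|X) = Σ_x P(x)·H(Y|X=x):
  X=0: P(X=0) = 7/19, P(Y|X=0) = (6/7, 1/7, 0, 0) → H(Y|X=0) = 0.59167
  X=1: P(X=1) = 6/19, P(Y|X=1) = (1/3, 1/2, 1/6, 0) → H(Y|X=1) = 1.45915
  X=2: P(X=2) = 6/19, P(Y|X=2) = (1/3, 1/6, 1/3, 1/6) → H(Y|X=2) = 1.91830
H(Y|X) = (7/19)·0.59167 + (6/19)·1.45915 + (6/19)·1.91830 = 1.2845 bits

H(X,Y) = -Σ_{x,y} P(x,y) log₂ P(x,y). Per-cell terms -P(x,y)·log₂P(x,y):
  X=0: 0.52515, 0.22358, 0.00000, 0.00000
  X=1: 0.34189, 0.42047, 0.22358, 0.00000
  X=2: 0.34189, 0.22358, 0.34189, 0.22358
  (cells with P = 0 contribute 0)
Sum of the 12 terms: H(X,Y) = 2.8656 bits

Chain rule check:
  H(X) + H(Y|X) = 1.5810 + 1.2845 = 2.8655 bits
  H(X,Y) = 2.8656 bits
✓ Chain rule verified (Δ = 0.0001 is 4-dp rounding noise: each of the three values was rounded independently).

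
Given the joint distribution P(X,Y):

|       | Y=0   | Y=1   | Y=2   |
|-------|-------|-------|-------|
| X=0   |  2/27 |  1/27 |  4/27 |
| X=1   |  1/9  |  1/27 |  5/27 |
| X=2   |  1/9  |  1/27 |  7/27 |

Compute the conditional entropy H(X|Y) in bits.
1.5550 bits

H(X|Y) = H(X,Y) - H(Y)

H(X,Y) = -Σ_{x,y} P(x,y) log₂ P(x,y). Per-cell terms -P(x,y)·log₂P(x,y):
  X=0: 0.27814, 0.17611, 0.40813
  X=1: 0.35221, 0.17611, 0.45055
  X=2: 0.35221, 0.17611, 0.50492
Sum of the 9 terms: H(X,Y) = 2.8745 bits

Marginal of Y (column sums):
  P(Y=0) = 2/27 + 1/9 + 1/9 = 8/27
  P(Y=1) = 1/27 + 1/27 + 1/27 = 1/9
  P(Y=2) = 4/27 + 5/27 + 7/27 = 16/27
H(Y) = -[(8/27)·log₂(8/27) + (1/9)·log₂(1/9) + (16/27)·log₂(16/27)]
  = 0.51997 + 0.35221 + 0.44734 = 1.3195 bits

H(X|Y) = H(X,Y) - H(Y) = 2.8745 - 1.3195 = 1.5550 bits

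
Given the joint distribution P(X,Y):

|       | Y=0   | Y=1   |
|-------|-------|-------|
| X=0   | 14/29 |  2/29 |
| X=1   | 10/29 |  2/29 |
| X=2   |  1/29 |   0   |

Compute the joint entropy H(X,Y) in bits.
1.7365 bits

H(X,Y) = -Σ_{x,y} P(x,y) log₂ P(x,y). Per-cell terms -P(x,y)·log₂P(x,y):
  X=0: 0.50720, 0.26607
  X=1: 0.52967, 0.26607
  X=2: 0.16752, 0.00000
  (cells with P = 0 contribute 0)
Sum of the 6 terms: H(X,Y) = 1.7365 bits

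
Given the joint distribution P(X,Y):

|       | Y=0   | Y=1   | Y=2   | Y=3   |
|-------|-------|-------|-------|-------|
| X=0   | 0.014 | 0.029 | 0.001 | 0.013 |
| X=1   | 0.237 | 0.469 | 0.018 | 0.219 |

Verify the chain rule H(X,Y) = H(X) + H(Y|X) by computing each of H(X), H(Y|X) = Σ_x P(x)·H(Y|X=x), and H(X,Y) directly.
H(X) = 0.3154 bits, H(Y|X) = 1.5991 bits, H(X,Y) = 1.9145 bits

Marginal of X (row sums):
  P(X=0) = 0.014 + 0.029 + 0.001 + 0.013 = 0.057
  P(X=1) = 0.237 + 0.469 + 0.018 + 0.219 = 0.943
H(X) = -[0.057·log₂(0.057) + 0.943·log₂(0.943)]
  = 0.23557 + 0.07984 = 0.3154 bits

H(Y|X) = Σ_x P(x)·H(Y|X=x):
  X=0: P(X=0) = 0.057, P(Y|X=0) = (14/57, 29/57, 1/57, 13/57) → H(Y|X=0) = 1.58219
  X=1: P(X=1) = 0.943, P(Y|X=1) = (237/943, 469/943, 18/943, 219/943) → H(Y|X=1) = 1.60008
H(Y|X) = 0.057·1.58219 + 0.943·1.60008 = 1.5991 bits

H(X,Y) = -Σ_{x,y} P(x,y) log₂ P(x,y). Per-cell terms -P(x,y)·log₂P(x,y):
  X=0: 0.08622, 0.14813, 0.00997, 0.08145
  X=1: 0.49226, 0.51231, 0.10433, 0.47983
Sum of the 8 terms: H(X,Y) = 1.9145 bits

Chain rule check:
  H(X) + H(Y|X) = 0.3154 + 1.5991 = 1.9145 bits
  H(X,Y) = 1.9145 bits
✓ Chain rule verified.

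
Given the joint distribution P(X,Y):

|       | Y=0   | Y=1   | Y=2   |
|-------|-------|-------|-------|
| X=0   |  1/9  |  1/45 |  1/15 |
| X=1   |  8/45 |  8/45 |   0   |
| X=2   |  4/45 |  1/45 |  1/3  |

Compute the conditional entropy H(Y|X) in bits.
1.0667 bits

H(Y|X) = H(X,Y) - H(X)

H(X,Y) = -Σ_{x,y} P(x,y) log₂ P(x,y). Per-cell terms -P(x,y)·log₂P(x,y):
  X=0: 0.35221, 0.12204, 0.26046
  X=1: 0.44300, 0.44300, 0.00000
  X=2: 0.31039, 0.12204, 0.52832
  (cells with P = 0 contribute 0)
Sum of the 9 terms: H(X,Y) = 2.5815 bits

Marginal of X (row sums):
  P(X=0) = 1/9 + 1/45 + 1/15 = 1/5
  P(X=1) = 8/45 + 8/45 + 0 = 16/45
  P(X=2) = 4/45 + 1/45 + 1/3 = 4/9
H(X) = -[(1/5)·log₂(1/5) + (16/45)·log₂(16/45) + (4/9)·log₂(4/9)]
  = 0.46439 + 0.53044 + 0.51997 = 1.5148 bits

H(Y|X) = H(X,Y) - H(X) = 2.5815 - 1.5148 = 1.0667 bits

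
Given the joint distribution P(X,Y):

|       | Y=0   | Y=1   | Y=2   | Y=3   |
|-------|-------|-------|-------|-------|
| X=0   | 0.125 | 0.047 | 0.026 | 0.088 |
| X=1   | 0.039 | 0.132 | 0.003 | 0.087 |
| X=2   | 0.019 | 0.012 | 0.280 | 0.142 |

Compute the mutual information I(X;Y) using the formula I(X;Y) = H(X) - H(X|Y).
0.4664 bits

I(X;Y) = H(X) - H(X|Y)

Marginal of X (row sums):
  P(X=0) = 0.125 + 0.047 + 0.026 + 0.088 = 0.286
  P(X=1) = 0.039 + 0.132 + 0.003 + 0.087 = 0.261
  P(X=2) = 0.019 + 0.012 + 0.280 + 0.142 = 0.453
H(X) = -[0.286·log₂(0.286) + 0.261·log₂(0.261) + 0.453·log₂(0.453)]
  = 0.5165 + 0.5058 + 0.5175 = 1.5398 bits

Marginal of Y (column sums):
  P(Y=0) = 0.125 + 0.039 + 0.019 = 0.183
  P(Y=1) = 0.047 + 0.132 + 0.012 = 0.191
  P(Y=2) = 0.026 + 0.003 + 0.280 = 0.309
  P(Y=3) = 0.088 + 0.087 + 0.142 = 0.317
H(X|Y) = Σ_y P(y)·H(X|Y=y):
  Y=0: P(Y=0) = 0.183, P(X|Y=0) = (125/183, 13/61, 19/183) → H(X|Y=0) = 1.1902
  Y=1: P(Y=1) = 0.191, P(X|Y=1) = (47/191, 132/191, 12/191) → H(X|Y=1) = 1.1170
  Y=2: P(Y=2) = 0.309, P(X|Y=2) = (26/309, 1/103, 280/309) → H(X|Y=2) = 0.4942
  Y=3: P(Y=3) = 0.317, P(X|Y=3) = (88/317, 87/317, 142/317) → H(X|Y=3) = 1.5442
H(X|Y) = 0.183·1.1902 + 0.191·1.1170 + 0.309·0.4942 + 0.317·1.5442 = 1.0734 bits

I(X;Y) = H(X) - H(X|Y) = 1.5398 - 1.0734 = 0.4664 bits

Cross-check via I(X;Y) = H(X) + H(Y) - H(X,Y): computing H(Y) from the column sums and H(X,Y) from the 12 cells in the same way gives H(Y) = 1.9535 bits and H(X,Y) = 3.0269 bits, so
I(X;Y) = 1.5398 + 1.9535 - 3.0269 = 0.4664 bits ✓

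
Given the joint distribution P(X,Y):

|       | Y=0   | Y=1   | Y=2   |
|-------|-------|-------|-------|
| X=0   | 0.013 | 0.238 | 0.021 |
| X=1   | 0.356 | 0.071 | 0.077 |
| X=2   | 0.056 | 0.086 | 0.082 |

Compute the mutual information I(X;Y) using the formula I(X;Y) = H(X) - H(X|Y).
0.3811 bits

I(X;Y) = H(X) - H(X|Y)

Marginal of X (row sums):
  P(X=0) = 0.013 + 0.238 + 0.021 = 0.272
  P(X=1) = 0.356 + 0.071 + 0.077 = 0.504
  P(X=2) = 0.056 + 0.086 + 0.082 = 0.224
H(X) = -[0.272·log₂(0.272) + 0.504·log₂(0.504) + 0.224·log₂(0.224)]
  = 0.51090 + 0.49821 + 0.48349 = 1.49260 bits

Marginal of Y (column sums):
  P(Y=0) = 0.013 + 0.356 + 0.056 = 0.425
  P(Y=1) = 0.238 + 0.071 + 0.086 = 0.395
  P(Y=2) = 0.021 + 0.077 + 0.082 = 0.180
H(X|Y) = Σ_y P(y)·H(X|Y=y):
  Y=0: P(Y=0) = 0.425, P(X|Y=0) = (13/425, 356/425, 56/425) → H(X|Y=0) = 0.75325
  Y=1: P(Y=1) = 0.395, P(X|Y=1) = (238/395, 71/395, 86/395) → H(X|Y=1) = 1.36430
  Y=2: P(Y=2) = 0.180, P(X|Y=2) = (7/60, 77/180, 41/90) → H(X|Y=2) = 1.40241
H(X|Y) = 0.425·0.75325 + 0.395·1.36430 + 0.180·1.40241 = 1.11146 bits

I(X;Y) = H(X) - H(X|Y) = 1.49260 - 1.11146 = 0.3811 bits

Cross-check via I(X;Y) = H(X) + H(Y) - H(X,Y): computing H(Y) from the column sums and H(X,Y) from the 9 cells in the same way gives H(Y) = 1.49929 bits and H(X,Y) = 2.61075 bits, so
I(X;Y) = 1.49260 + 1.49929 - 2.61075 = 0.3811 bits ✓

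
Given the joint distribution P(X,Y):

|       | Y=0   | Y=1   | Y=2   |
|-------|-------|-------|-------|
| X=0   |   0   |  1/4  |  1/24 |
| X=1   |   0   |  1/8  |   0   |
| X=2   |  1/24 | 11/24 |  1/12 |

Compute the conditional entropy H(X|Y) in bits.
1.2865 bits

H(X|Y) = H(X,Y) - H(Y)

H(X,Y) = -Σ_{x,y} P(x,y) log₂ P(x,y). Per-cell terms -P(x,y)·log₂P(x,y):
  X=0: 0.00000, 0.50000, 0.19104
  X=1: 0.00000, 0.37500, 0.00000
  X=2: 0.19104, 0.51587, 0.29875
  (cells with P = 0 contribute 0)
Sum of the 9 terms: H(X,Y) = 2.0717 bits

Marginal of Y (column sums):
  P(Y=0) = 0 + 0 + 1/24 = 1/24
  P(Y=1) = 1/4 + 1/8 + 11/24 = 5/6
  P(Y=2) = 1/24 + 0 + 1/12 = 1/8
H(Y) = -[(1/24)·log₂(1/24) + (5/6)·log₂(5/6) + (1/8)·log₂(1/8)]
  = 0.19104 + 0.21920 + 0.37500 = 0.7852 bits

H(X|Y) = H(X,Y) - H(Y) = 2.0717 - 0.7852 = 1.2865 bits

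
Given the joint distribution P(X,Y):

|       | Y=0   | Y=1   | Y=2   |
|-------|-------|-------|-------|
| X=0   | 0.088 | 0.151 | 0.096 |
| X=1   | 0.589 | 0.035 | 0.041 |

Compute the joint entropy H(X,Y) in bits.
1.8530 bits

H(X,Y) = -Σ_{x,y} P(x,y) log₂ P(x,y). Per-cell terms -P(x,y)·log₂P(x,y):
  X=0: 0.3086, 0.4118, 0.3246
  X=1: 0.4498, 0.1693, 0.1889
Sum of the 6 terms: H(X,Y) = 1.8530 bits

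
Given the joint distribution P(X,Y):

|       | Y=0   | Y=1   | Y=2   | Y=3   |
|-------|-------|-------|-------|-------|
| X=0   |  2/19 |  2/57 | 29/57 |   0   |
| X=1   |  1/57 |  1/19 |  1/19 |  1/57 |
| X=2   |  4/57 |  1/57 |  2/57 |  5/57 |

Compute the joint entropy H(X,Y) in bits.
2.5081 bits

H(X,Y) = -Σ_{x,y} P(x,y) log₂ P(x,y). Per-cell terms -P(x,y)·log₂P(x,y):
  X=0: 0.341887, 0.169575, 0.496006, 0.000000
  X=1: 0.102331, 0.223575, 0.223575, 0.102331
  X=2: 0.268975, 0.102331, 0.169575, 0.307979
  (cells with P = 0 contribute 0)
Sum of the 12 terms: H(X,Y) = 2.5081 bits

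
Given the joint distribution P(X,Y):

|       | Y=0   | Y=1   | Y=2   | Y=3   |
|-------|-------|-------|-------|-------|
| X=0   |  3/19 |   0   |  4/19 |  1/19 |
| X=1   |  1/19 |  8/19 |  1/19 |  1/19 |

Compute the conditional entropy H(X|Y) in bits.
0.4660 bits

H(X|Y) = H(X,Y) - H(Y)

H(X,Y) = -Σ_{x,y} P(x,y) log₂ P(x,y). Per-cell terms -P(x,y)·log₂P(x,y):
  X=0: 0.420468, 0.000000, 0.473248, 0.223575
  X=1: 0.223575, 0.525443, 0.223575, 0.223575
  (cells with P = 0 contribute 0)
Sum of the 8 terms: H(X,Y) = 2.31346 bits

Marginal of Y (column sums):
  P(Y=0) = 3/19 + 1/19 = 4/19
  P(Y=1) = 0 + 8/19 = 8/19
  P(Y=2) = 4/19 + 1/19 = 5/19
  P(Y=3) = 1/19 + 1/19 = 2/19
H(Y) = -[(4/19)·log₂(4/19) + (8/19)·log₂(8/19) + (5/19)·log₂(5/19) + (2/19)·log₂(2/19)]
  = 0.473248 + 0.525443 + 0.506842 + 0.341887 = 1.84742 bits

H(X|Y) = H(X,Y) - H(Y) = 2.31346 - 1.84742 = 0.4660 bits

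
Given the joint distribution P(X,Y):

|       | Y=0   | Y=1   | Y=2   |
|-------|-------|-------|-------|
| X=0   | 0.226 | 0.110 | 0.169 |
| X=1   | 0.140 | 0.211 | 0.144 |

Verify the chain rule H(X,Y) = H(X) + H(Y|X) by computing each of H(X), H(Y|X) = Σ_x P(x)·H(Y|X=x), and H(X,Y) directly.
H(X) = 0.9999 bits, H(Y|X) = 1.5421 bits, H(X,Y) = 2.5420 bits

Marginal of X (row sums):
  P(X=0) = 0.226 + 0.110 + 0.169 = 0.505
  P(X=1) = 0.140 + 0.211 + 0.144 = 0.495
H(X) = -[0.505·log₂(0.505) + 0.495·log₂(0.495)]
  = 0.49775 + 0.50218 = 0.9999 bits

H(Y|X) = Σ_x P(x)·H(Y|X=x):
  X=0: P(X=0) = 0.505, P(Y|X=0) = (226/505, 22/101, 169/505) → H(Y|X=0) = 1.52656
  X=1: P(X=1) = 0.495, P(Y|X=1) = (28/99, 211/495, 16/55) → H(Y|X=1) = 1.55791
H(Y|X) = 0.505·1.52656 + 0.495·1.55791 = 1.5421 bits

H(X,Y) = -Σ_{x,y} P(x,y) log₂ P(x,y). Per-cell terms -P(x,y)·log₂P(x,y):
  X=0: 0.48491, 0.35029, 0.43347
  X=1: 0.39711, 0.47363, 0.40260
Sum of the 6 terms: H(X,Y) = 2.5420 bits

Chain rule check:
  H(X) + H(Y|X) = 0.9999 + 1.5421 = 2.5420 bits
  H(X,Y) = 2.5420 bits
✓ Chain rule verified.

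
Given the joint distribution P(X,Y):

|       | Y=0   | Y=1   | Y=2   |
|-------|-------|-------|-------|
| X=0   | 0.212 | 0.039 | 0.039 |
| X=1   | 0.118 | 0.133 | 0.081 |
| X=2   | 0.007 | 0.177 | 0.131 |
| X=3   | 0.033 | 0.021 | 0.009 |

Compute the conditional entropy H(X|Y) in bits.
1.5344 bits

H(X|Y) = H(X,Y) - H(Y)

H(X,Y) = -Σ_{x,y} P(x,y) log₂ P(x,y). Per-cell terms -P(x,y)·log₂P(x,y):
  X=0: 0.47443, 0.18253, 0.18253
  X=1: 0.36381, 0.38710, 0.29370
  X=2: 0.05011, 0.44218, 0.38414
  X=3: 0.16241, 0.11704, 0.06116
Sum of the 12 terms: H(X,Y) = 3.10114 bits

Marginal of Y (column sums):
  P(Y=0) = 0.212 + 0.118 + 0.007 + 0.033 = 0.370
  P(Y=1) = 0.039 + 0.133 + 0.177 + 0.021 = 0.370
  P(Y=2) = 0.039 + 0.081 + 0.131 + 0.009 = 0.260
H(Y) = -[0.370·log₂(0.370) + 0.370·log₂(0.370) + 0.260·log₂(0.260)]
  = 0.53073 + 0.53073 + 0.50529 = 1.56675 bits

H(X|Y) = H(X,Y) - H(Y) = 3.10114 - 1.56675 = 1.5344 bits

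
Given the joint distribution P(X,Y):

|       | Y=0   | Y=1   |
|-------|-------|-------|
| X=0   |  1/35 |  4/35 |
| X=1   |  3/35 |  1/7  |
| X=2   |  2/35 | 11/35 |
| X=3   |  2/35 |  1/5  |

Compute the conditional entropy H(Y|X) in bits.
0.7479 bits

H(Y|X) = H(X,Y) - H(X)

H(X,Y) = -Σ_{x,y} P(x,y) log₂ P(x,y). Per-cell terms -P(x,y)·log₂P(x,y):
  X=0: 0.146551, 0.357632
  X=1: 0.303799, 0.401051
  X=2: 0.235959, 0.524810
  X=3: 0.235959, 0.464386
Sum of the 8 terms: H(X,Y) = 2.67015 bits

Marginal of X (row sums):
  P(X=0) = 1/35 + 4/35 = 1/7
  P(X=1) = 3/35 + 1/7 = 8/35
  P(X=2) = 2/35 + 11/35 = 13/35
  P(X=3) = 2/35 + 1/5 = 9/35
H(X) = -[(1/7)·log₂(1/7) + (8/35)·log₂(8/35) + (13/35)·log₂(13/35) + (9/35)·log₂(9/35)]
  = 0.401051 + 0.486693 + 0.530713 + 0.503835 = 1.92229 bits

H(Y|X) = H(X,Y) - H(X) = 2.67015 - 1.92229 = 0.7479 bits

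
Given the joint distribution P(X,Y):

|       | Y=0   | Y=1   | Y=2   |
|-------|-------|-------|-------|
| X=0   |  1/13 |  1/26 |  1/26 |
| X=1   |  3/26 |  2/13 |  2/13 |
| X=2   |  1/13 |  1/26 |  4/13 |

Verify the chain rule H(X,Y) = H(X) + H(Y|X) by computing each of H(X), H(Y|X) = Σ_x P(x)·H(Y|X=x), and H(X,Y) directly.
H(X) = 1.4655 bits, H(Y|X) = 1.3597 bits, H(X,Y) = 2.8253 bits

Marginal of X (row sums):
  P(X=0) = 1/13 + 1/26 + 1/26 = 2/13
  P(X=1) = 3/26 + 2/13 + 2/13 = 11/26
  P(X=2) = 1/13 + 1/26 + 4/13 = 11/26
H(X) = -[(2/13)·log₂(2/13) + (11/26)·log₂(11/26) + (11/26)·log₂(11/26)]
  = 0.4155 + 0.5250 + 0.5250 = 1.4655 bits

H(Y|X) = Σ_x P(x)·H(Y|X=x):
  X=0: P(X=0) = 2/13, P(Y|X=0) = (1/2, 1/4, 1/4) → H(Y|X=0) = 1.5000
  X=1: P(X=1) = 11/26, P(Y|X=1) = (3/11, 4/11, 4/11) → H(Y|X=1) = 1.5726
  X=2: P(X=2) = 11/26, P(Y|X=2) = (2/11, 1/11, 8/11) → H(Y|X=2) = 1.0958
H(Y|X) = (2/13)·1.5000 + (11/26)·1.5726 + (11/26)·1.0958 = 1.3597 bits

H(X,Y) = -Σ_{x,y} P(x,y) log₂ P(x,y). Per-cell terms -P(x,y)·log₂P(x,y):
  X=0: 0.2846, 0.1808, 0.1808
  X=1: 0.3595, 0.4155, 0.4155
  X=2: 0.2846, 0.1808, 0.5232
Sum of the 9 terms: H(X,Y) = 2.8253 bits

Chain rule check:
  H(X) + H(Y|X) = 1.4655 + 1.3597 = 2.8252 bits
  H(X,Y) = 2.8253 bits
✓ Chain rule verified (Δ = 0.0001 is 4-dp rounding noise: each of the three values was rounded independently).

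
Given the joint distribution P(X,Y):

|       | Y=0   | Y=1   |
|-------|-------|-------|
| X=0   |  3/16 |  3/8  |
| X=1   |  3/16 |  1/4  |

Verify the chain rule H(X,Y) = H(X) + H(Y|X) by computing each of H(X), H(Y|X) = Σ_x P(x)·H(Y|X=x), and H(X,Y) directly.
H(X) = 0.9887 bits, H(Y|X) = 0.9476 bits, H(X,Y) = 1.9363 bits

Marginal of X (row sums):
  P(X=0) = 3/16 + 3/8 = 9/16
  P(X=1) = 3/16 + 1/4 = 7/16
H(X) = -[(9/16)·log₂(9/16) + (7/16)·log₂(7/16)]
  = 0.46692 + 0.52178 = 0.9887 bits

H(Y|X) = Σ_x P(x)·H(Y|X=x):
  X=0: P(X=0) = 9/16, P(Y|X=0) = (1/3, 2/3) → H(Y|X=0) = 0.91830
  X=1: P(X=1) = 7/16, P(Y|X=1) = (3/7, 4/7) → H(Y|X=1) = 0.98523
H(Y|X) = (9/16)·0.91830 + (7/16)·0.98523 = 0.9476 bits

H(X,Y) = -Σ_{x,y} P(x,y) log₂ P(x,y). Per-cell terms -P(x,y)·log₂P(x,y):
  X=0: 0.45282, 0.53064
  X=1: 0.45282, 0.50000
Sum of the 4 terms: H(X,Y) = 1.9363 bits

Chain rule check:
  H(X) + H(Y|X) = 0.9887 + 0.9476 = 1.9363 bits
  H(X,Y) = 1.9363 bits
✓ Chain rule verified.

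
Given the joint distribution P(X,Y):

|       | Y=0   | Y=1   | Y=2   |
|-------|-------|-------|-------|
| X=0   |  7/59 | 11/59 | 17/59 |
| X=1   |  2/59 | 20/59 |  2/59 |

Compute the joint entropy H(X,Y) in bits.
2.1940 bits

H(X,Y) = -Σ_{x,y} P(x,y) log₂ P(x,y). Per-cell terms -P(x,y)·log₂P(x,y):
  X=0: 0.36486, 0.45179, 0.51726
  X=1: 0.16551, 0.52906, 0.16551
Sum of the 6 terms: H(X,Y) = 2.1940 bits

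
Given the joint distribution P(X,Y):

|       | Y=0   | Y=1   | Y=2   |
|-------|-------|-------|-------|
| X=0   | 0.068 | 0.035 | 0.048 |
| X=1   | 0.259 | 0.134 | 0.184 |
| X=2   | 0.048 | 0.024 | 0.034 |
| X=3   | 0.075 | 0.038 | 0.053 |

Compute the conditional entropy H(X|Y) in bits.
1.6429 bits

H(X|Y) = H(X,Y) - H(Y)

H(X,Y) = -Σ_{x,y} P(x,y) log₂ P(x,y). Per-cell terms -P(x,y)·log₂P(x,y):
  X=0: 0.26373, 0.16928, 0.21028
  X=1: 0.50478, 0.38856, 0.44937
  X=2: 0.21028, 0.12914, 0.16586
  X=3: 0.28027, 0.17928, 0.22461
Sum of the 12 terms: H(X,Y) = 3.17544 bits

Marginal of Y (column sums):
  P(Y=0) = 0.068 + 0.259 + 0.048 + 0.075 = 0.450
  P(Y=1) = 0.035 + 0.134 + 0.024 + 0.038 = 0.231
  P(Y=2) = 0.048 + 0.184 + 0.034 + 0.053 = 0.319
H(Y) = -[0.450·log₂(0.450) + 0.231·log₂(0.231) + 0.319·log₂(0.319)]
  = 0.51840 + 0.48834 + 0.52583 = 1.53257 bits

H(X|Y) = H(X,Y) - H(Y) = 3.17544 - 1.53257 = 1.6429 bits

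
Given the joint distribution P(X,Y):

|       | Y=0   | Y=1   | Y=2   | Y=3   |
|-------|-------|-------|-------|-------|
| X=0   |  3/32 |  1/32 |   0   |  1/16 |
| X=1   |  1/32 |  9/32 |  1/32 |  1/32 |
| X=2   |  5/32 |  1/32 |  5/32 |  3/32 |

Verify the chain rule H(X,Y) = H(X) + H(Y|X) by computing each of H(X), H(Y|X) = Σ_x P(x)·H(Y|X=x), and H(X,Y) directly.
H(X) = 1.5052 bits, H(Y|X) = 1.5179 bits, H(X,Y) = 3.0232 bits

Marginal of X (row sums):
  P(X=0) = 3/32 + 1/32 + 0 + 1/16 = 3/16
  P(X=1) = 1/32 + 9/32 + 1/32 + 1/32 = 3/8
  P(X=2) = 5/32 + 1/32 + 5/32 + 3/32 = 7/16
H(X) = -[(3/16)·log₂(3/16) + (3/8)·log₂(3/8) + (7/16)·log₂(7/16)]
  = 0.45282 + 0.53064 + 0.52178 = 1.5052 bits

H(Y|X) = Σ_x P(x)·H(Y|X=x):
  X=0: P(X=0) = 3/16, P(Y|X=0) = (1/2, 1/6, 0, 1/3) → H(Y|X=0) = 1.45915
  X=1: P(X=1) = 3/8, P(Y|X=1) = (1/12, 3/4, 1/12, 1/12) → H(Y|X=1) = 1.20752
  X=2: P(X=2) = 7/16, P(Y|X=2) = (5/14, 1/14, 5/14, 3/14) → H(Y|X=2) = 1.80920
H(Y|X) = (3/16)·1.45915 + (3/8)·1.20752 + (7/16)·1.80920 = 1.5179 bits

H(X,Y) = -Σ_{x,y} P(x,y) log₂ P(x,y). Per-cell terms -P(x,y)·log₂P(x,y):
  X=0: 0.32016, 0.15625, 0.00000, 0.25000
  X=1: 0.15625, 0.51471, 0.15625, 0.15625
  X=2: 0.41845, 0.15625, 0.41845, 0.32016
  (cells with P = 0 contribute 0)
Sum of the 12 terms: H(X,Y) = 3.0232 bits

Chain rule check:
  H(X) + H(Y|X) = 1.5052 + 1.5179 = 3.0231 bits
  H(X,Y) = 3.0232 bits
✓ Chain rule verified (Δ = 0.0001 is 4-dp rounding noise: each of the three values was rounded independently).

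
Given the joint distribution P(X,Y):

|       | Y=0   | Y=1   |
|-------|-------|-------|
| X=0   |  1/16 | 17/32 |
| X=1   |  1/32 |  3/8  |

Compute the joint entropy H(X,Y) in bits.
1.4217 bits

H(X,Y) = -Σ_{x,y} P(x,y) log₂ P(x,y). Per-cell terms -P(x,y)·log₂P(x,y):
  X=0: 0.25000, 0.48479
  X=1: 0.15625, 0.53064
Sum of the 4 terms: H(X,Y) = 1.4217 bits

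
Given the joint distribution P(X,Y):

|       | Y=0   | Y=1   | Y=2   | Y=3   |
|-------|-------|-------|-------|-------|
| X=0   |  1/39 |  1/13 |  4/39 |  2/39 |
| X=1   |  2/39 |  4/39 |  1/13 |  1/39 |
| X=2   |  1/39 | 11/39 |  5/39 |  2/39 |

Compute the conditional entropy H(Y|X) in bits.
1.6917 bits

H(Y|X) = H(X,Y) - H(X)

H(X,Y) = -Σ_{x,y} P(x,y) log₂ P(x,y). Per-cell terms -P(x,y)·log₂P(x,y):
  X=0: 0.13552, 0.28465, 0.33696, 0.21976
  X=1: 0.21976, 0.33696, 0.28465, 0.13552
  X=2: 0.13552, 0.51502, 0.37993, 0.21976
Sum of the 12 terms: H(X,Y) = 3.2040 bits

Marginal of X (row sums):
  P(X=0) = 1/39 + 1/13 + 4/39 + 2/39 = 10/39
  P(X=1) = 2/39 + 4/39 + 1/13 + 1/39 = 10/39
  P(X=2) = 1/39 + 11/39 + 5/39 + 2/39 = 19/39
H(X) = -[(10/39)·log₂(10/39) + (10/39)·log₂(10/39) + (19/39)·log₂(19/39)]
  = 0.50345 + 0.50345 + 0.50544 = 1.5123 bits

H(Y|X) = H(X,Y) - H(X) = 3.2040 - 1.5123 = 1.6917 bits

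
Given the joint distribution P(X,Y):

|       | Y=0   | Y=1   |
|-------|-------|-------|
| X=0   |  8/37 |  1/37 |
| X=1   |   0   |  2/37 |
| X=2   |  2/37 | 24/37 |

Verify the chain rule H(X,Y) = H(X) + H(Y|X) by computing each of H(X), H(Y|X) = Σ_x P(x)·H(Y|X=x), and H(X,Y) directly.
H(X) = 1.0813 bits, H(Y|X) = 0.3973 bits, H(X,Y) = 1.4787 bits

Marginal of X (row sums):
  P(X=0) = 8/37 + 1/37 = 9/37
  P(X=1) = 0 + 2/37 = 2/37
  P(X=2) = 2/37 + 24/37 = 26/37
H(X) = -[(9/37)·log₂(9/37) + (2/37)·log₂(2/37) + (26/37)·log₂(26/37)]
  = 0.49610 + 0.22754 + 0.35769 = 1.0813 bits

H(Y|X) = Σ_x P(x)·H(Y|X=x):
  X=0: P(X=0) = 9/37, P(Y|X=0) = (8/9, 1/9) → H(Y|X=0) = 0.50326
  X=1: P(X=1) = 2/37, P(Y|X=1) = (0, 1) → H(Y|X=1) = 0.00000
  X=2: P(X=2) = 26/37, P(Y|X=2) = (1/13, 12/13) → H(Y|X=2) = 0.39124
H(Y|X) = (9/37)·0.50326 + (2/37)·0.00000 + (26/37)·0.39124 = 0.3973 bits

H(X,Y) = -Σ_{x,y} P(x,y) log₂ P(x,y). Per-cell terms -P(x,y)·log₂P(x,y):
  X=0: 0.47772, 0.14080
  X=1: 0.00000, 0.22754
  X=2: 0.22754, 0.40508
  (cells with P = 0 contribute 0)
Sum of the 6 terms: H(X,Y) = 1.4787 bits

Chain rule check:
  H(X) + H(Y|X) = 1.0813 + 0.3973 = 1.4786 bits
  H(X,Y) = 1.4787 bits
✓ Chain rule verified (Δ = 0.0001 is 4-dp rounding noise: each of the three values was rounded independently).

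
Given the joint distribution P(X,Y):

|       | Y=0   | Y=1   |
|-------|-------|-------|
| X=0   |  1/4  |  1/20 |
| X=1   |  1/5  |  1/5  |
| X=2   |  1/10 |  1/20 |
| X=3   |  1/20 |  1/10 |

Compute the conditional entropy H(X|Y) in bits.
1.7705 bits

H(X|Y) = H(X,Y) - H(Y)

H(X,Y) = -Σ_{x,y} P(x,y) log₂ P(x,y). Per-cell terms -P(x,y)·log₂P(x,y):
  X=0: 0.500000, 0.216096
  X=1: 0.464386, 0.464386
  X=2: 0.332193, 0.216096
  X=3: 0.216096, 0.332193
Sum of the 8 terms: H(X,Y) = 2.74145 bits

Marginal of Y (column sums):
  P(Y=0) = 1/4 + 1/5 + 1/10 + 1/20 = 3/5
  P(Y=1) = 1/20 + 1/5 + 1/20 + 1/10 = 2/5
H(Y) = -[(3/5)·log₂(3/5) + (2/5)·log₂(2/5)]
  = 0.442179 + 0.528771 = 0.97095 bits

H(X|Y) = H(X,Y) - H(Y) = 2.74145 - 0.97095 = 1.7705 bits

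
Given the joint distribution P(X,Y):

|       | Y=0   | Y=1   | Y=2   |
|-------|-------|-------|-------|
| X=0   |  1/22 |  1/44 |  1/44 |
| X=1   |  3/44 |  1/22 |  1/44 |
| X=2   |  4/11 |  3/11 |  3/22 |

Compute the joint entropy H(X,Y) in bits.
2.4757 bits

H(X,Y) = -Σ_{x,y} P(x,y) log₂ P(x,y). Per-cell terms -P(x,y)·log₂P(x,y):
  X=0: 0.20270, 0.12408, 0.12408
  X=1: 0.26417, 0.20270, 0.12408
  X=2: 0.53070, 0.51122, 0.39197
Sum of the 9 terms: H(X,Y) = 2.4757 bits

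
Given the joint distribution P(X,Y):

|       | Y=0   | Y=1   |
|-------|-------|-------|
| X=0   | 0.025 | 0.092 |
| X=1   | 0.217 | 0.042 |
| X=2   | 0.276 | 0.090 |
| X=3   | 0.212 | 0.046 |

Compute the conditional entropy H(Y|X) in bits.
0.7222 bits

H(Y|X) = H(X,Y) - H(X)

H(X,Y) = -Σ_{x,y} P(x,y) log₂ P(x,y). Per-cell terms -P(x,y)·log₂P(x,y):
  X=0: 0.133048, 0.316684
  X=1: 0.478319, 0.192086
  X=2: 0.512604, 0.312654
  X=3: 0.474427, 0.204342
Sum of the 8 terms: H(X,Y) = 2.62416 bits

Marginal of X (row sums):
  P(X=0) = 0.025 + 0.092 = 0.117
  P(X=1) = 0.217 + 0.042 = 0.259
  P(X=2) = 0.276 + 0.090 = 0.366
  P(X=3) = 0.212 + 0.046 = 0.258
H(X) = -[0.117·log₂(0.117) + 0.259·log₂(0.259) + 0.366·log₂(0.366) + 0.258·log₂(0.258)]
  = 0.362164 + 0.504785 + 0.530731 + 0.504276 = 1.90196 bits

H(Y|X) = H(X,Y) - H(X) = 2.62416 - 1.90196 = 0.7222 bits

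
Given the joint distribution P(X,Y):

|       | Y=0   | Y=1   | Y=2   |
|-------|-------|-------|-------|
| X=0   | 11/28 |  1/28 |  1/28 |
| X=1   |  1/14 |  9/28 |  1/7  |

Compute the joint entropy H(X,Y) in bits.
2.0722 bits

H(X,Y) = -Σ_{x,y} P(x,y) log₂ P(x,y). Per-cell terms -P(x,y)·log₂P(x,y):
  X=0: 0.52954, 0.17169, 0.17169
  X=1: 0.27195, 0.52632, 0.40105
Sum of the 6 terms: H(X,Y) = 2.0722 bits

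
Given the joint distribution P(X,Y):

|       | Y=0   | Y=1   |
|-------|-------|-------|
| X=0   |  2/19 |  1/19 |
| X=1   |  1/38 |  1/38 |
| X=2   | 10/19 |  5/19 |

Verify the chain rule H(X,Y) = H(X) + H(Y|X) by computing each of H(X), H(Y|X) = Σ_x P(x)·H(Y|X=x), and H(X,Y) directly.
H(X) = 0.9133 bits, H(Y|X) = 0.9226 bits, H(X,Y) = 1.8359 bits

Marginal of X (row sums):
  P(X=0) = 2/19 + 1/19 = 3/19
  P(X=1) = 1/38 + 1/38 = 1/19
  P(X=2) = 10/19 + 5/19 = 15/19
H(X) = -[(3/19)·log₂(3/19) + (1/19)·log₂(1/19) + (15/19)·log₂(15/19)]
  = 0.4205 + 0.2236 + 0.2692 = 0.9133 bits

H(Y|X) = Σ_x P(x)·H(Y|X=x):
  X=0: P(X=0) = 3/19, P(Y|X=0) = (2/3, 1/3) → H(Y|X=0) = 0.9183
  X=1: P(X=1) = 1/19, P(Y|X=1) = (1/2, 1/2) → H(Y|X=1) = 1.0000
  X=2: P(X=2) = 15/19, P(Y|X=2) = (2/3, 1/3) → H(Y|X=2) = 0.9183
H(Y|X) = (3/19)·0.9183 + (1/19)·1.0000 + (15/19)·0.9183 = 0.9226 bits

H(X,Y) = -Σ_{x,y} P(x,y) log₂ P(x,y). Per-cell terms -P(x,y)·log₂P(x,y):
  X=0: 0.3419, 0.2236
  X=1: 0.1381, 0.1381
  X=2: 0.4874, 0.5068
Sum of the 6 terms: H(X,Y) = 1.8359 bits

Chain rule check:
  H(X) + H(Y|X) = 0.9133 + 0.9226 = 1.8359 bits
  H(X,Y) = 1.8359 bits
✓ Chain rule verified.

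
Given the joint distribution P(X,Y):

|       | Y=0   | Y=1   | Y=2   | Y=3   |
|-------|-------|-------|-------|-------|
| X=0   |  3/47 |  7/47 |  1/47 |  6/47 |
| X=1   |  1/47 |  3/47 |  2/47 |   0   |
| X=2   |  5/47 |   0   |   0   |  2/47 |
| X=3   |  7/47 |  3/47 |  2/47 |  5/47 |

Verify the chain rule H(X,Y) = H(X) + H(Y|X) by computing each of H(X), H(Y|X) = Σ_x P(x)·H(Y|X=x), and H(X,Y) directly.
H(X) = 1.8496 bits, H(Y|X) = 1.6136 bits, H(X,Y) = 3.4632 bits

Marginal of X (row sums):
  P(X=0) = 3/47 + 7/47 + 1/47 + 6/47 = 17/47
  P(X=1) = 1/47 + 3/47 + 2/47 + 0 = 6/47
  P(X=2) = 5/47 + 0 + 0 + 2/47 = 7/47
  P(X=3) = 7/47 + 3/47 + 2/47 + 5/47 = 17/47
H(X) = -[(17/47)·log₂(17/47) + (6/47)·log₂(6/47) + (7/47)·log₂(7/47) + (17/47)·log₂(17/47)]
  = 0.530663 + 0.379101 + 0.409163 + 0.530663 = 1.8496 bits

H(Y|X) = Σ_x P(x)·H(Y|X=x):
  X=0: P(X=0) = 17/47, P(Y|X=0) = (3/17, 7/17, 1/17, 6/17) → H(Y|X=0) = 1.739454
  X=1: P(X=1) = 6/47, P(Y|X=1) = (1/6, 1/2, 1/3, 0) → H(Y|X=1) = 1.459148
  X=2: P(X=2) = 7/47, P(Y|X=2) = (5/7, 0, 0, 2/7) → H(Y|X=2) = 0.863121
  X=3: P(X=3) = 17/47, P(Y|X=3) = (7/17, 3/17, 2/17, 5/17) → H(Y|X=3) = 1.851227
H(Y|X) = (17/47)·1.739454 + (6/47)·1.459148 + (7/47)·0.863121 + (17/47)·1.851227 = 1.6136 bits

H(X,Y) = -Σ_{x,y} P(x,y) log₂ P(x,y). Per-cell terms -P(x,y)·log₂P(x,y):
  X=0: 0.253380, 0.409163, 0.118183, 0.379101
  X=1: 0.118183, 0.253380, 0.193812, 0.000000
  X=2: 0.343900, 0.000000, 0.000000, 0.193812
  X=3: 0.409163, 0.253380, 0.193812, 0.343900
  (cells with P = 0 contribute 0)
Sum of the 16 terms: H(X,Y) = 3.4632 bits

Chain rule check:
  H(X) + H(Y|X) = 1.8496 + 1.6136 = 3.4632 bits
  H(X,Y) = 3.4632 bits
✓ Chain rule verified.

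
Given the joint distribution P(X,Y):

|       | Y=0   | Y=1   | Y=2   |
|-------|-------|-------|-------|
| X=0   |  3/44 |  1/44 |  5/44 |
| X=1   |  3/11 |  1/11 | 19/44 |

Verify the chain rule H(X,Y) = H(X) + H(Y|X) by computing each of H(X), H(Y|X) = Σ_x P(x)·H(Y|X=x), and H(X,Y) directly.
H(X) = 0.7309 bits, H(Y|X) = 1.3627 bits, H(X,Y) = 2.0936 bits

Marginal of X (row sums):
  P(X=0) = 3/44 + 1/44 + 5/44 = 9/44
  P(X=1) = 3/11 + 1/11 + 19/44 = 35/44
H(X) = -[(9/44)·log₂(9/44) + (35/44)·log₂(35/44)]
  = 0.4683 + 0.2626 = 0.7309 bits

H(Y|X) = Σ_x P(x)·H(Y|X=x):
  X=0: P(X=0) = 9/44, P(Y|X=0) = (1/3, 1/9, 5/9) → H(Y|X=0) = 1.3516
  X=1: P(X=1) = 35/44, P(Y|X=1) = (12/35, 4/35, 19/35) → H(Y|X=1) = 1.3656
H(Y|X) = (9/44)·1.3516 + (35/44)·1.3656 = 1.3627 bits

H(X,Y) = -Σ_{x,y} P(x,y) log₂ P(x,y). Per-cell terms -P(x,y)·log₂P(x,y):
  X=0: 0.2642, 0.1241, 0.3565
  X=1: 0.5112, 0.3145, 0.5231
Sum of the 6 terms: H(X,Y) = 2.0936 bits

Chain rule check:
  H(X) + H(Y|X) = 0.7309 + 1.3627 = 2.0936 bits
  H(X,Y) = 2.0936 bits
✓ Chain rule verified.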